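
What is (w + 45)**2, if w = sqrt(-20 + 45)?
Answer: 2500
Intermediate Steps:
w = 5 (w = sqrt(25) = 5)
(w + 45)**2 = (5 + 45)**2 = 50**2 = 2500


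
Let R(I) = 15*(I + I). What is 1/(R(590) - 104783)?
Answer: -1/87083 ≈ -1.1483e-5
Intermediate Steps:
R(I) = 30*I (R(I) = 15*(2*I) = 30*I)
1/(R(590) - 104783) = 1/(30*590 - 104783) = 1/(17700 - 104783) = 1/(-87083) = -1/87083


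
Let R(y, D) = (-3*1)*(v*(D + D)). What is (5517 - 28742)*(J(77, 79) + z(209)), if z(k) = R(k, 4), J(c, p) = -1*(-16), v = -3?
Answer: -2043800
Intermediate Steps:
J(c, p) = 16
R(y, D) = 18*D (R(y, D) = (-3*1)*(-3*(D + D)) = -(-9)*2*D = -(-18)*D = 18*D)
z(k) = 72 (z(k) = 18*4 = 72)
(5517 - 28742)*(J(77, 79) + z(209)) = (5517 - 28742)*(16 + 72) = -23225*88 = -2043800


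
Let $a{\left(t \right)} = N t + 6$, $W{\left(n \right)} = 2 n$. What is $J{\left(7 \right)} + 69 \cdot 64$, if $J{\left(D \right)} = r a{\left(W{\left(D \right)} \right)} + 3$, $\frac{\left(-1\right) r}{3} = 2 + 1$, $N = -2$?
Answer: $4617$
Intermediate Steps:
$a{\left(t \right)} = 6 - 2 t$ ($a{\left(t \right)} = - 2 t + 6 = 6 - 2 t$)
$r = -9$ ($r = - 3 \left(2 + 1\right) = \left(-3\right) 3 = -9$)
$J{\left(D \right)} = -51 + 36 D$ ($J{\left(D \right)} = - 9 \left(6 - 2 \cdot 2 D\right) + 3 = - 9 \left(6 - 4 D\right) + 3 = \left(-54 + 36 D\right) + 3 = -51 + 36 D$)
$J{\left(7 \right)} + 69 \cdot 64 = \left(-51 + 36 \cdot 7\right) + 69 \cdot 64 = \left(-51 + 252\right) + 4416 = 201 + 4416 = 4617$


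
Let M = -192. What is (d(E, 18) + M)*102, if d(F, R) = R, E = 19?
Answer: -17748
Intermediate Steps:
(d(E, 18) + M)*102 = (18 - 192)*102 = -174*102 = -17748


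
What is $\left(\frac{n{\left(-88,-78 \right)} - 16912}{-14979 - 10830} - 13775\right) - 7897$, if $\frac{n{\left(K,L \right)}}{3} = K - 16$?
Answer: $- \frac{559315424}{25809} \approx -21671.0$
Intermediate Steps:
$n{\left(K,L \right)} = -48 + 3 K$ ($n{\left(K,L \right)} = 3 \left(K - 16\right) = 3 \left(-16 + K\right) = -48 + 3 K$)
$\left(\frac{n{\left(-88,-78 \right)} - 16912}{-14979 - 10830} - 13775\right) - 7897 = \left(\frac{\left(-48 + 3 \left(-88\right)\right) - 16912}{-14979 - 10830} - 13775\right) - 7897 = \left(\frac{\left(-48 - 264\right) - 16912}{-25809} - 13775\right) - 7897 = \left(\left(-312 - 16912\right) \left(- \frac{1}{25809}\right) - 13775\right) - 7897 = \left(\left(-17224\right) \left(- \frac{1}{25809}\right) - 13775\right) - 7897 = \left(\frac{17224}{25809} - 13775\right) - 7897 = - \frac{355501751}{25809} - 7897 = - \frac{559315424}{25809}$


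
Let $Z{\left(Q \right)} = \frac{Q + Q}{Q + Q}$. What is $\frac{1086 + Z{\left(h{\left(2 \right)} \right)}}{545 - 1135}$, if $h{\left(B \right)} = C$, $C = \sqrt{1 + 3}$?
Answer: $- \frac{1087}{590} \approx -1.8424$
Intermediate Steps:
$C = 2$ ($C = \sqrt{4} = 2$)
$h{\left(B \right)} = 2$
$Z{\left(Q \right)} = 1$ ($Z{\left(Q \right)} = \frac{2 Q}{2 Q} = 2 Q \frac{1}{2 Q} = 1$)
$\frac{1086 + Z{\left(h{\left(2 \right)} \right)}}{545 - 1135} = \frac{1086 + 1}{545 - 1135} = \frac{1087}{-590} = 1087 \left(- \frac{1}{590}\right) = - \frac{1087}{590}$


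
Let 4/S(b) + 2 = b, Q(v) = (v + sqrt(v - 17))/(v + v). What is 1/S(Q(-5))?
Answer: -3/8 - I*sqrt(22)/40 ≈ -0.375 - 0.11726*I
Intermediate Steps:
Q(v) = (v + sqrt(-17 + v))/(2*v) (Q(v) = (v + sqrt(-17 + v))/((2*v)) = (v + sqrt(-17 + v))*(1/(2*v)) = (v + sqrt(-17 + v))/(2*v))
S(b) = 4/(-2 + b)
1/S(Q(-5)) = 1/(4/(-2 + (1/2)*(-5 + sqrt(-17 - 5))/(-5))) = 1/(4/(-2 + (1/2)*(-1/5)*(-5 + sqrt(-22)))) = 1/(4/(-2 + (1/2)*(-1/5)*(-5 + I*sqrt(22)))) = 1/(4/(-2 + (1/2 - I*sqrt(22)/10))) = 1/(4/(-3/2 - I*sqrt(22)/10)) = -3/8 - I*sqrt(22)/40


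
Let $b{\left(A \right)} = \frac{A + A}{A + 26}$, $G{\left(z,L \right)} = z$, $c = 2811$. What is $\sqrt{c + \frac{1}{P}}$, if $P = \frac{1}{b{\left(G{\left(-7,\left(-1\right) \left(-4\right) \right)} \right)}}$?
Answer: $\frac{\sqrt{1014505}}{19} \approx 53.012$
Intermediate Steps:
$b{\left(A \right)} = \frac{2 A}{26 + A}$
$P = - \frac{19}{14}$ ($P = \frac{1}{2 \left(-7\right) \frac{1}{26 - 7}} = \frac{1}{2 \left(-7\right) \frac{1}{19}} = \frac{1}{- \frac{14}{19}} = - \frac{19}{14} \approx -1.3571$)
$\sqrt{c + \frac{1}{P}} = \sqrt{2811 + \frac{1}{- \frac{19}{14}}} = \sqrt{2811 - \frac{14}{19}} = \sqrt{\frac{53395}{19}} = \frac{\sqrt{1014505}}{19}$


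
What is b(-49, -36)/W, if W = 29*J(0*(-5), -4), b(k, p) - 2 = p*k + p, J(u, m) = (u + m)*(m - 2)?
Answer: 865/348 ≈ 2.4856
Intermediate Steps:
J(u, m) = (-2 + m)*(m + u) (J(u, m) = (m + u)*(-2 + m) = (-2 + m)*(m + u))
b(k, p) = 2 + p + k*p (b(k, p) = 2 + (p*k + p) = 2 + (k*p + p) = 2 + (p + k*p) = 2 + p + k*p)
W = 696 (W = 29*((-4)**2 - 2*(-4) - 0*(-5) - 0*(-5)) = 29*(16 + 8 - 2*0 - 4*0) = 29*(16 + 8 + 0 + 0) = 29*24 = 696)
b(-49, -36)/W = (2 - 36 - 49*(-36))/696 = (2 - 36 + 1764)*(1/696) = 1730*(1/696) = 865/348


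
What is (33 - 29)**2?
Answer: 16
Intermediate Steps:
(33 - 29)**2 = 4**2 = 16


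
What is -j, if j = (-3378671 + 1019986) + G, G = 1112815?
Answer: 1245870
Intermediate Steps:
j = -1245870 (j = (-3378671 + 1019986) + 1112815 = -2358685 + 1112815 = -1245870)
-j = -1*(-1245870) = 1245870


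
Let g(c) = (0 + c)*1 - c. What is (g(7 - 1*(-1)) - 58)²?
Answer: 3364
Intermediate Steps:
g(c) = 0 (g(c) = c*1 - c = c - c = 0)
(g(7 - 1*(-1)) - 58)² = (0 - 58)² = (-58)² = 3364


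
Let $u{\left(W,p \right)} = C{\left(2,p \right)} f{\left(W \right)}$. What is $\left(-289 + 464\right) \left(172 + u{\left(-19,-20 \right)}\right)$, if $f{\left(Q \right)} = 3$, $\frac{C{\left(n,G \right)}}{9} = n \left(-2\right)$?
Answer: $11200$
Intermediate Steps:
$C{\left(n,G \right)} = - 18 n$ ($C{\left(n,G \right)} = 9 n \left(-2\right) = 9 \left(- 2 n\right) = - 18 n$)
$u{\left(W,p \right)} = -108$ ($u{\left(W,p \right)} = \left(-18\right) 2 \cdot 3 = \left(-36\right) 3 = -108$)
$\left(-289 + 464\right) \left(172 + u{\left(-19,-20 \right)}\right) = \left(-289 + 464\right) \left(172 - 108\right) = 175 \cdot 64 = 11200$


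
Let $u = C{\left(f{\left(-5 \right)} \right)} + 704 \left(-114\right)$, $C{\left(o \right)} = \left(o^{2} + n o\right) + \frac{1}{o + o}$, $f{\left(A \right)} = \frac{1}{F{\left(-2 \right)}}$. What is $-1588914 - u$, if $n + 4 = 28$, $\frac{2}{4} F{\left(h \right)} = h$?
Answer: $- \frac{24138401}{16} \approx -1.5087 \cdot 10^{6}$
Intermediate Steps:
$F{\left(h \right)} = 2 h$
$n = 24$ ($n = -4 + 28 = 24$)
$f{\left(A \right)} = - \frac{1}{4}$ ($f{\left(A \right)} = \frac{1}{2 \left(-2\right)} = \frac{1}{-4} = - \frac{1}{4}$)
$C{\left(o \right)} = o^{2} + \frac{1}{2 o} + 24 o$ ($C{\left(o \right)} = \left(o^{2} + 24 o\right) + \frac{1}{o + o} = \left(o^{2} + 24 o\right) + \frac{1}{2 o} = o^{2} + \frac{1}{2 o} + 24 o$)
$u = - \frac{1284223}{16}$ ($u = \left(\left(- \frac{1}{4}\right)^{2} + \frac{1}{2 \left(- \frac{1}{4}\right)} + 24 \left(- \frac{1}{4}\right)\right) + 704 \left(-114\right) = \left(\frac{1}{16} + \frac{1}{2} \left(-4\right) - 6\right) - 80256 = \left(\frac{1}{16} - 2 - 6\right) - 80256 = - \frac{127}{16} - 80256 = - \frac{1284223}{16} \approx -80264.0$)
$-1588914 - u = -1588914 - - \frac{1284223}{16} = -1588914 + \frac{1284223}{16} = - \frac{24138401}{16}$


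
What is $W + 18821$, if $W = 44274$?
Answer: $63095$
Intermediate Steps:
$W + 18821 = 44274 + 18821 = 63095$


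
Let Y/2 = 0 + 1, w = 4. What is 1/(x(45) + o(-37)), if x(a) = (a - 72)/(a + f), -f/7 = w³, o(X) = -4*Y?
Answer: -403/3197 ≈ -0.12606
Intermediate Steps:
Y = 2 (Y = 2*(0 + 1) = 2*1 = 2)
o(X) = -8 (o(X) = -4*2 = -8)
f = -448 (f = -7*4³ = -7*64 = -448)
x(a) = (-72 + a)/(-448 + a) (x(a) = (a - 72)/(a - 448) = (-72 + a)/(-448 + a))
1/(x(45) + o(-37)) = 1/((-72 + 45)/(-448 + 45) - 8) = 1/(-27/(-403) - 8) = 1/(-1/403*(-27) - 8) = 1/(27/403 - 8) = 1/(-3197/403) = -403/3197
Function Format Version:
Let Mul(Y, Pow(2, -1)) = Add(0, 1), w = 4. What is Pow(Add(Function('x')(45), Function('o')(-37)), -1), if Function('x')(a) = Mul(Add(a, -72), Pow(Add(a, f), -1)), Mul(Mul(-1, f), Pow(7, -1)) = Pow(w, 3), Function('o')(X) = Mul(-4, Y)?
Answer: Rational(-403, 3197) ≈ -0.12606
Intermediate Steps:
Y = 2 (Y = Mul(2, Add(0, 1)) = Mul(2, 1) = 2)
Function('o')(X) = -8 (Function('o')(X) = Mul(-4, 2) = -8)
f = -448 (f = Mul(-7, Pow(4, 3)) = Mul(-7, 64) = -448)
Function('x')(a) = Mul(Pow(Add(-448, a), -1), Add(-72, a)) (Function('x')(a) = Mul(Add(a, -72), Pow(Add(a, -448), -1)) = Mul(Add(-72, a), Pow(Add(-448, a), -1)) = Mul(Pow(Add(-448, a), -1), Add(-72, a)))
Pow(Add(Function('x')(45), Function('o')(-37)), -1) = Pow(Add(Mul(Pow(Add(-448, 45), -1), Add(-72, 45)), -8), -1) = Pow(Add(Mul(Pow(-403, -1), -27), -8), -1) = Pow(Add(Mul(Rational(-1, 403), -27), -8), -1) = Pow(Add(Rational(27, 403), -8), -1) = Pow(Rational(-3197, 403), -1) = Rational(-403, 3197)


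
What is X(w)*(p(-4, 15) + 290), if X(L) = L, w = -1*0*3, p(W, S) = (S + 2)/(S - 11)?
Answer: 0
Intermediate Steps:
p(W, S) = (2 + S)/(-11 + S)
w = 0 (w = 0*3 = 0)
X(w)*(p(-4, 15) + 290) = 0*((2 + 15)/(-11 + 15) + 290) = 0*(17/4 + 290) = 0*(1177/4) = 0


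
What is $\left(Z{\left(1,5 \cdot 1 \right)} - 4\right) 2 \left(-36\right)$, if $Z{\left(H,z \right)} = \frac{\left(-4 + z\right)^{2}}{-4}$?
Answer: $306$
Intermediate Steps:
$Z{\left(H,z \right)} = - \frac{\left(-4 + z\right)^{2}}{4}$
$\left(Z{\left(1,5 \cdot 1 \right)} - 4\right) 2 \left(-36\right) = \left(- \frac{\left(-4 + 5 \cdot 1\right)^{2}}{4} - 4\right) 2 \left(-36\right) = \left(- \frac{\left(-4 + 5\right)^{2}}{4} - 4\right) 2 \left(-36\right) = \left(- \frac{1^{2}}{4} - 4\right) 2 \left(-36\right) = \left(\left(- \frac{1}{4}\right) 1 - 4\right) 2 \left(-36\right) = \left(- \frac{1}{4} - 4\right) 2 \left(-36\right) = \left(- \frac{17}{4}\right) 2 \left(-36\right) = \left(- \frac{17}{2}\right) \left(-36\right) = 306$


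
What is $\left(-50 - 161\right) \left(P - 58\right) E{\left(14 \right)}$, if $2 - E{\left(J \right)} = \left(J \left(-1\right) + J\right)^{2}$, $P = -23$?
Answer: $34182$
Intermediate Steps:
$E{\left(J \right)} = 2$ ($E{\left(J \right)} = 2 - \left(J \left(-1\right) + J\right)^{2} = 2 - \left(- J + J\right)^{2} = 2 - 0^{2} = 2 - 0 = 2 + 0 = 2$)
$\left(-50 - 161\right) \left(P - 58\right) E{\left(14 \right)} = \left(-50 - 161\right) \left(-23 - 58\right) 2 = \left(-211\right) \left(-81\right) 2 = 17091 \cdot 2 = 34182$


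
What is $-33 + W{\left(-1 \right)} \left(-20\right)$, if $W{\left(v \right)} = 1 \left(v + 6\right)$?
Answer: $-133$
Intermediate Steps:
$W{\left(v \right)} = 6 + v$ ($W{\left(v \right)} = 1 \left(6 + v\right) = 6 + v$)
$-33 + W{\left(-1 \right)} \left(-20\right) = -33 + \left(6 - 1\right) \left(-20\right) = -33 + 5 \left(-20\right) = -33 - 100 = -133$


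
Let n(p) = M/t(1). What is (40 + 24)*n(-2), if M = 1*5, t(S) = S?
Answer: 320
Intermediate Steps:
M = 5
n(p) = 5 (n(p) = 5/1 = 5*1 = 5)
(40 + 24)*n(-2) = (40 + 24)*5 = 64*5 = 320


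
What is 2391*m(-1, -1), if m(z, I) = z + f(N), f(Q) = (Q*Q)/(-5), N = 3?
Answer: -33474/5 ≈ -6694.8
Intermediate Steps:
f(Q) = -Q²/5 (f(Q) = Q²*(-⅕) = -Q²/5)
m(z, I) = -9/5 + z (m(z, I) = z - ⅕*3² = z - ⅕*9 = z - 9/5 = -9/5 + z)
2391*m(-1, -1) = 2391*(-9/5 - 1) = 2391*(-14/5) = -33474/5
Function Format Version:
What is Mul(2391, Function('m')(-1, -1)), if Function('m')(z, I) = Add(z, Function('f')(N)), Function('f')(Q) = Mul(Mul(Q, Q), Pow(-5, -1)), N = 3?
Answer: Rational(-33474, 5) ≈ -6694.8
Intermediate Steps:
Function('f')(Q) = Mul(Rational(-1, 5), Pow(Q, 2)) (Function('f')(Q) = Mul(Pow(Q, 2), Rational(-1, 5)) = Mul(Rational(-1, 5), Pow(Q, 2)))
Function('m')(z, I) = Add(Rational(-9, 5), z) (Function('m')(z, I) = Add(z, Mul(Rational(-1, 5), Pow(3, 2))) = Add(z, Mul(Rational(-1, 5), 9)) = Add(z, Rational(-9, 5)) = Add(Rational(-9, 5), z))
Mul(2391, Function('m')(-1, -1)) = Mul(2391, Add(Rational(-9, 5), -1)) = Mul(2391, Rational(-14, 5)) = Rational(-33474, 5)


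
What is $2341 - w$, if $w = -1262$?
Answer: $3603$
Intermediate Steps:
$2341 - w = 2341 - -1262 = 2341 + 1262 = 3603$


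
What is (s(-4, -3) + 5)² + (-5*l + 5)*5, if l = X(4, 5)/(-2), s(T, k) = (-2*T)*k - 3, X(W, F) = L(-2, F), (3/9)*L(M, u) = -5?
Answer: 643/2 ≈ 321.50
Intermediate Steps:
L(M, u) = -15 (L(M, u) = 3*(-5) = -15)
X(W, F) = -15
s(T, k) = -3 - 2*T*k (s(T, k) = -2*T*k - 3 = -3 - 2*T*k)
l = 15/2 (l = -15/(-2) = -15*(-½) = 15/2 ≈ 7.5000)
(s(-4, -3) + 5)² + (-5*l + 5)*5 = ((-3 - 2*(-4)*(-3)) + 5)² + (-5*15/2 + 5)*5 = ((-3 - 24) + 5)² + (-75/2 + 5)*5 = (-27 + 5)² - 65/2*5 = (-22)² - 325/2 = 484 - 325/2 = 643/2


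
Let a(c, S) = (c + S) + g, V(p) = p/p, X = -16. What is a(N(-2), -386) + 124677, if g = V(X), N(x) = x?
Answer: 124290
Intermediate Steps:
V(p) = 1
g = 1
a(c, S) = 1 + S + c (a(c, S) = (c + S) + 1 = (S + c) + 1 = 1 + S + c)
a(N(-2), -386) + 124677 = (1 - 386 - 2) + 124677 = -387 + 124677 = 124290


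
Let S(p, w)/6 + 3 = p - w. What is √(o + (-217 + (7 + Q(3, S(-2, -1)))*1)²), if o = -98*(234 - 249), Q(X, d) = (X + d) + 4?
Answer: √52999 ≈ 230.22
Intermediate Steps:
S(p, w) = -18 - 6*w + 6*p (S(p, w) = -18 + 6*(p - w) = -18 + (-6*w + 6*p) = -18 - 6*w + 6*p)
Q(X, d) = 4 + X + d
o = 1470 (o = -98*(-15) = 1470)
√(o + (-217 + (7 + Q(3, S(-2, -1)))*1)²) = √(1470 + (-217 + (7 + (4 + 3 + (-18 - 6*(-1) + 6*(-2))))*1)²) = √(1470 + (-217 + (7 + (4 + 3 + (-18 + 6 - 12)))*1)²) = √(1470 + (-217 + (7 + (4 + 3 - 24))*1)²) = √(1470 + (-217 + (7 - 17)*1)²) = √(1470 + (-217 - 10*1)²) = √(1470 + (-217 - 10)²) = √(1470 + (-227)²) = √(1470 + 51529) = √52999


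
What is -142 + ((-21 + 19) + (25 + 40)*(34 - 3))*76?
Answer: 152846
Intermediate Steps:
-142 + ((-21 + 19) + (25 + 40)*(34 - 3))*76 = -142 + (-2 + 65*31)*76 = -142 + (-2 + 2015)*76 = -142 + 2013*76 = -142 + 152988 = 152846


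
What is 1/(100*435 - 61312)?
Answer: -1/17812 ≈ -5.6142e-5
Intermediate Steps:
1/(100*435 - 61312) = 1/(43500 - 61312) = 1/(-17812) = -1/17812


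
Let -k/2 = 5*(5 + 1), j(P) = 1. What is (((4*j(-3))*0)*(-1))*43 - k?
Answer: 60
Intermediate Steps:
k = -60 (k = -10*(5 + 1) = -10*6 = -2*30 = -60)
(((4*j(-3))*0)*(-1))*43 - k = (((4*1)*0)*(-1))*43 - 1*(-60) = ((4*0)*(-1))*43 + 60 = (0*(-1))*43 + 60 = 0*43 + 60 = 0 + 60 = 60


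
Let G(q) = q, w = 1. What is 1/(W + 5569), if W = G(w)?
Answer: 1/5570 ≈ 0.00017953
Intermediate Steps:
W = 1
1/(W + 5569) = 1/(1 + 5569) = 1/5570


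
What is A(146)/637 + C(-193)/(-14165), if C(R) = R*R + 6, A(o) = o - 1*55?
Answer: -49324/19831 ≈ -2.4872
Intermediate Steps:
A(o) = -55 + o (A(o) = o - 55 = -55 + o)
C(R) = 6 + R**2 (C(R) = R**2 + 6 = 6 + R**2)
A(146)/637 + C(-193)/(-14165) = (-55 + 146)/637 + (6 + (-193)**2)/(-14165) = 91*(1/637) + (6 + 37249)*(-1/14165) = 1/7 + 37255*(-1/14165) = 1/7 - 7451/2833 = -49324/19831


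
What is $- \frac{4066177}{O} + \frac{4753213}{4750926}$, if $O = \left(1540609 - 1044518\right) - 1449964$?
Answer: $\frac{23852067573851}{4531780036398} \approx 5.2633$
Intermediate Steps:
$O = -953873$ ($O = 496091 - 1449964 = -953873$)
$- \frac{4066177}{O} + \frac{4753213}{4750926} = - \frac{4066177}{-953873} + \frac{4753213}{4750926} = \left(-4066177\right) \left(- \frac{1}{953873}\right) + 4753213 \cdot \frac{1}{4750926} = \frac{4066177}{953873} + \frac{4753213}{4750926} = \frac{23852067573851}{4531780036398}$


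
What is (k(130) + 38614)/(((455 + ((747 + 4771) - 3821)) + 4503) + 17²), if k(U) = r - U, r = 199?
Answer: 38683/6944 ≈ 5.5707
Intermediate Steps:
k(U) = 199 - U
(k(130) + 38614)/(((455 + ((747 + 4771) - 3821)) + 4503) + 17²) = ((199 - 1*130) + 38614)/(((455 + ((747 + 4771) - 3821)) + 4503) + 17²) = ((199 - 130) + 38614)/(((455 + (5518 - 3821)) + 4503) + 289) = (69 + 38614)/(((455 + 1697) + 4503) + 289) = 38683/((2152 + 4503) + 289) = 38683/(6655 + 289) = 38683/6944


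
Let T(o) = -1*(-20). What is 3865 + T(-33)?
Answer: 3885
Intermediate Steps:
T(o) = 20
3865 + T(-33) = 3865 + 20 = 3885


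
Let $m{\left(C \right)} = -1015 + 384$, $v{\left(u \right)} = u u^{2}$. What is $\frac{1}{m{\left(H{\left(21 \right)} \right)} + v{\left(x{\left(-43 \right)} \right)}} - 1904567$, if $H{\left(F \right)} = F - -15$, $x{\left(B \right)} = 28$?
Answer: $- \frac{40607273006}{21321} \approx -1.9046 \cdot 10^{6}$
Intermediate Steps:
$H{\left(F \right)} = 15 + F$ ($H{\left(F \right)} = F + 15 = 15 + F$)
$v{\left(u \right)} = u^{3}$
$m{\left(C \right)} = -631$
$\frac{1}{m{\left(H{\left(21 \right)} \right)} + v{\left(x{\left(-43 \right)} \right)}} - 1904567 = \frac{1}{-631 + 28^{3}} - 1904567 = \frac{1}{-631 + 21952} - 1904567 = \frac{1}{21321} - 1904567 = - \frac{40607273006}{21321}$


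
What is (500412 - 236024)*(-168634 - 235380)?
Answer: -106816453432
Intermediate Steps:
(500412 - 236024)*(-168634 - 235380) = 264388*(-404014) = -106816453432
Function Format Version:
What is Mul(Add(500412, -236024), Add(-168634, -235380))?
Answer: -106816453432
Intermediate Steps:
Mul(Add(500412, -236024), Add(-168634, -235380)) = Mul(264388, -404014) = -106816453432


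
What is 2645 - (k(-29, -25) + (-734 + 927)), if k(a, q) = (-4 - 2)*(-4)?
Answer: 2428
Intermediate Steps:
k(a, q) = 24 (k(a, q) = -6*(-4) = 24)
2645 - (k(-29, -25) + (-734 + 927)) = 2645 - (24 + (-734 + 927)) = 2645 - (24 + 193) = 2645 - 1*217 = 2645 - 217 = 2428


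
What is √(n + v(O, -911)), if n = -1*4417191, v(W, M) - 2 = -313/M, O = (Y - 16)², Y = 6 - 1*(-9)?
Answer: I*√3665917626926/911 ≈ 2101.7*I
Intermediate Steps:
Y = 15 (Y = 6 + 9 = 15)
O = 1 (O = (15 - 16)² = (-1)² = 1)
v(W, M) = 2 - 313/M
n = -4417191
√(n + v(O, -911)) = √(-4417191 + (2 - 313/(-911))) = √(-4417191 + (2 - 313*(-1/911))) = √(-4417191 + (2 + 313/911)) = √(-4417191 + 2135/911) = √(-4024058866/911) = I*√3665917626926/911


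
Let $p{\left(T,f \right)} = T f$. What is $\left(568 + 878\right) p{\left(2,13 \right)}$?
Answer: $37596$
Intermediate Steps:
$\left(568 + 878\right) p{\left(2,13 \right)} = \left(568 + 878\right) 2 \cdot 13 = 1446 \cdot 26 = 37596$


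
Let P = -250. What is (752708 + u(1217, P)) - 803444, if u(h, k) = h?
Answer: -49519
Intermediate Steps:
(752708 + u(1217, P)) - 803444 = (752708 + 1217) - 803444 = 753925 - 803444 = -49519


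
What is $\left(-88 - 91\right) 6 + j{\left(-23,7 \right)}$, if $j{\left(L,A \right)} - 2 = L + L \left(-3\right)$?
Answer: $-1026$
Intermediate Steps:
$j{\left(L,A \right)} = 2 - 2 L$ ($j{\left(L,A \right)} = 2 + \left(L + L \left(-3\right)\right) = 2 + \left(L - 3 L\right) = 2 - 2 L$)
$\left(-88 - 91\right) 6 + j{\left(-23,7 \right)} = \left(-88 - 91\right) 6 + \left(2 - -46\right) = \left(-179\right) 6 + \left(2 + 46\right) = -1074 + 48 = -1026$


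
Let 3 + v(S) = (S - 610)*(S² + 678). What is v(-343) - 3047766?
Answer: -115813400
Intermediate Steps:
v(S) = -3 + (-610 + S)*(678 + S²) (v(S) = -3 + (S - 610)*(S² + 678) = -3 + (-610 + S)*(678 + S²))
v(-343) - 3047766 = (-413583 + (-343)³ - 610*(-343)² + 678*(-343)) - 3047766 = (-413583 - 40353607 - 610*117649 - 232554) - 3047766 = (-413583 - 40353607 - 71765890 - 232554) - 3047766 = -112765634 - 3047766 = -115813400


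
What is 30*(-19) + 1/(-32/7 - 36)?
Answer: -161887/284 ≈ -570.02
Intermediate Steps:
30*(-19) + 1/(-32/7 - 36) = -570 + 1/(-32*⅐ - 36) = -570 + 1/(-32/7 - 36) = -570 + 1/(-284/7) = -570 - 7/284 = -161887/284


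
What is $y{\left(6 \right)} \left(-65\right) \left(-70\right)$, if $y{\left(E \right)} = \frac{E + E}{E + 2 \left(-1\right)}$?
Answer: $13650$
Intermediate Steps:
$y{\left(E \right)} = \frac{2 E}{-2 + E}$ ($y{\left(E \right)} = \frac{2 E}{E - 2} = \frac{2 E}{-2 + E}$)
$y{\left(6 \right)} \left(-65\right) \left(-70\right) = 2 \cdot 6 \frac{1}{-2 + 6} \left(-65\right) \left(-70\right) = 2 \cdot 6 \cdot \frac{1}{4} \left(-65\right) \left(-70\right) = 3 \left(-65\right) \left(-70\right) = \left(-195\right) \left(-70\right) = 13650$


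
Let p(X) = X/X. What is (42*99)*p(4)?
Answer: 4158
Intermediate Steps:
p(X) = 1
(42*99)*p(4) = (42*99)*1 = 4158*1 = 4158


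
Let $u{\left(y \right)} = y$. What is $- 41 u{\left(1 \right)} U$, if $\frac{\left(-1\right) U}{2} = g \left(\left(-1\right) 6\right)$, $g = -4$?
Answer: $1968$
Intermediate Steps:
$U = -48$ ($U = - 2 \left(- 4 \left(\left(-1\right) 6\right)\right) = - 2 \left(\left(-4\right) \left(-6\right)\right) = \left(-2\right) 24 = -48$)
$- 41 u{\left(1 \right)} U = \left(-41\right) 1 \left(-48\right) = \left(-41\right) \left(-48\right) = 1968$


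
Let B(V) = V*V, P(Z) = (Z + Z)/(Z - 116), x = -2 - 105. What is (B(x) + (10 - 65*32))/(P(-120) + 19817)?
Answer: 553361/1169263 ≈ 0.47326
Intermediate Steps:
x = -107
P(Z) = 2*Z/(-116 + Z) (P(Z) = (2*Z)/(-116 + Z) = 2*Z/(-116 + Z))
B(V) = V**2
(B(x) + (10 - 65*32))/(P(-120) + 19817) = ((-107)**2 + (10 - 65*32))/(2*(-120)/(-116 - 120) + 19817) = (11449 + (10 - 2080))/(2*(-120)/(-236) + 19817) = (11449 - 2070)/(2*(-120)*(-1/236) + 19817) = 9379/(60/59 + 19817) = 9379/(1169263/59) = 9379*(59/1169263) = 553361/1169263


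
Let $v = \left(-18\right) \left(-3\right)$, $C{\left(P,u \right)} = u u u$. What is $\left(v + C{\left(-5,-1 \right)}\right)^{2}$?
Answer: $2809$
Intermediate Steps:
$C{\left(P,u \right)} = u^{3}$ ($C{\left(P,u \right)} = u^{2} u = u^{3}$)
$v = 54$
$\left(v + C{\left(-5,-1 \right)}\right)^{2} = \left(54 + \left(-1\right)^{3}\right)^{2} = \left(54 - 1\right)^{2} = 53^{2} = 2809$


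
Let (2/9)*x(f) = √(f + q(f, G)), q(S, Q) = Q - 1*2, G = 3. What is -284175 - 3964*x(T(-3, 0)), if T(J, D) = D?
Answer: -302013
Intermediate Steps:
q(S, Q) = -2 + Q (q(S, Q) = Q - 2 = -2 + Q)
x(f) = 9*√(1 + f)/2 (x(f) = 9*√(f + (-2 + 3))/2 = 9*√(f + 1)/2 = 9*√(1 + f)/2)
-284175 - 3964*x(T(-3, 0)) = -284175 - 17838*√(1 + 0) = -284175 - 17838*√1 = -284175 - 17838 = -302013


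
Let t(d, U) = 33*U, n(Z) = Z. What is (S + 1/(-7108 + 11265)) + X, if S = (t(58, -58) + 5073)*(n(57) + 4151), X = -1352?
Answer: 55253680041/4157 ≈ 1.3292e+7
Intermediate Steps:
S = 13293072 (S = (33*(-58) + 5073)*(57 + 4151) = (-1914 + 5073)*4208 = 3159*4208 = 13293072)
(S + 1/(-7108 + 11265)) + X = (13293072 + 1/(-7108 + 11265)) - 1352 = (13293072 + 1/4157) - 1352 = 55259300305/4157 - 1352 = 55253680041/4157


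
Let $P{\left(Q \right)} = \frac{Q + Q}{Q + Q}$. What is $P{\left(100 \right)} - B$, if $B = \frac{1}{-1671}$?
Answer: $\frac{1672}{1671} \approx 1.0006$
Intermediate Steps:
$P{\left(Q \right)} = 1$ ($P{\left(Q \right)} = \frac{2 Q}{2 Q} = 2 Q \frac{1}{2 Q} = 1$)
$B = - \frac{1}{1671} \approx -0.00059844$
$P{\left(100 \right)} - B = 1 - - \frac{1}{1671} = 1 + \frac{1}{1671} = \frac{1672}{1671}$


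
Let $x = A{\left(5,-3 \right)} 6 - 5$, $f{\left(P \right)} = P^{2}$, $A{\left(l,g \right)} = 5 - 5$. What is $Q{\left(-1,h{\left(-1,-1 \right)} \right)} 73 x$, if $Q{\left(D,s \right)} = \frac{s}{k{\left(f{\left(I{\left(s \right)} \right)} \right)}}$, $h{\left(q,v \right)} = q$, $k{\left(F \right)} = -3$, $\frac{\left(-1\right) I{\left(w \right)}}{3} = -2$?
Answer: $- \frac{365}{3} \approx -121.67$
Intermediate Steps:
$A{\left(l,g \right)} = 0$ ($A{\left(l,g \right)} = 5 - 5 = 0$)
$I{\left(w \right)} = 6$ ($I{\left(w \right)} = \left(-3\right) \left(-2\right) = 6$)
$Q{\left(D,s \right)} = - \frac{s}{3}$ ($Q{\left(D,s \right)} = \frac{s}{-3} = s \left(- \frac{1}{3}\right) = - \frac{s}{3}$)
$x = -5$ ($x = 0 \cdot 6 - 5 = 0 - 5 = -5$)
$Q{\left(-1,h{\left(-1,-1 \right)} \right)} 73 x = \left(- \frac{1}{3}\right) \left(-1\right) 73 \left(-5\right) = \frac{1}{3} \cdot 73 \left(-5\right) = \frac{73}{3} \left(-5\right) = - \frac{365}{3}$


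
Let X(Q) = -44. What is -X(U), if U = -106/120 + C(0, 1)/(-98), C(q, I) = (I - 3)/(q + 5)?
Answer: 44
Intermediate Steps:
C(q, I) = (-3 + I)/(5 + q)
U = -517/588 (U = -106/120 + ((-3 + 1)/(5 + 0))/(-98) = -106*1/120 + (-2/5)*(-1/98) = -53/60 + ((1/5)*(-2))*(-1/98) = -53/60 - 2/5*(-1/98) = -53/60 + 1/245 = -517/588 ≈ -0.87925)
-X(U) = -1*(-44) = 44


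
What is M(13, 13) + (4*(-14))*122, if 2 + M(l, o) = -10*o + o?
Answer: -6951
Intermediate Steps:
M(l, o) = -2 - 9*o (M(l, o) = -2 + (-10*o + o) = -2 - 9*o)
M(13, 13) + (4*(-14))*122 = (-2 - 9*13) + (4*(-14))*122 = (-2 - 117) - 56*122 = -119 - 6832 = -6951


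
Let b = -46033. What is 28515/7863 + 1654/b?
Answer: 433208531/120652493 ≈ 3.5905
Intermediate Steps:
28515/7863 + 1654/b = 28515/7863 + 1654/(-46033) = 28515*(1/7863) + 1654*(-1/46033) = 9505/2621 - 1654/46033 = 433208531/120652493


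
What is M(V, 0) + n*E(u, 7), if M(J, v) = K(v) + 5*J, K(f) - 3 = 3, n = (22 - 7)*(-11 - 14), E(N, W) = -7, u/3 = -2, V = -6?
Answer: 2601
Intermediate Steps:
u = -6 (u = 3*(-2) = -6)
n = -375 (n = 15*(-25) = -375)
K(f) = 6 (K(f) = 3 + 3 = 6)
M(J, v) = 6 + 5*J
M(V, 0) + n*E(u, 7) = (6 + 5*(-6)) - 375*(-7) = (6 - 30) + 2625 = -24 + 2625 = 2601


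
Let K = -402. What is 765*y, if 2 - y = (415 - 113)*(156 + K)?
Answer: 56834910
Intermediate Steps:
y = 74294 (y = 2 - (415 - 113)*(156 - 402) = 2 - 302*(-246) = 2 - 1*(-74292) = 2 + 74292 = 74294)
765*y = 765*74294 = 56834910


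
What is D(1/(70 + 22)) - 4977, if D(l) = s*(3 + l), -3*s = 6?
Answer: -229219/46 ≈ -4983.0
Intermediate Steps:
s = -2 (s = -⅓*6 = -2)
D(l) = -6 - 2*l (D(l) = -2*(3 + l) = -6 - 2*l)
D(1/(70 + 22)) - 4977 = (-6 - 2/(70 + 22)) - 4977 = (-6 - 2/92) - 4977 = (-6 - 2*1/92) - 4977 = (-6 - 1/46) - 4977 = -277/46 - 4977 = -229219/46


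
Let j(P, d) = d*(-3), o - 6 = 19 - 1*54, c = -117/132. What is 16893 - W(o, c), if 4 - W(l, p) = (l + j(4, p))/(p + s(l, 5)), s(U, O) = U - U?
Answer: 659830/39 ≈ 16919.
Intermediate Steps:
c = -39/44 (c = -117*1/132 = -39/44 ≈ -0.88636)
o = -29 (o = 6 + (19 - 1*54) = 6 + (19 - 54) = 6 - 35 = -29)
j(P, d) = -3*d
s(U, O) = 0
W(l, p) = 4 - (l - 3*p)/p (W(l, p) = 4 - (l - 3*p)/(p + 0) = 4 - (l - 3*p)/p)
16893 - W(o, c) = 16893 - (7 - 1*(-29)/(-39/44)) = 16893 - (7 - 1*(-29)*(-44/39)) = 16893 - (7 - 1276/39) = 16893 - 1*(-1003/39) = 16893 + 1003/39 = 659830/39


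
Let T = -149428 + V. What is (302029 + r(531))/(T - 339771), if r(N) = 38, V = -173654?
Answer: -100689/220951 ≈ -0.45571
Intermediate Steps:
T = -323082 (T = -149428 - 173654 = -323082)
(302029 + r(531))/(T - 339771) = (302029 + 38)/(-323082 - 339771) = 302067/(-662853) = 302067*(-1/662853) = -100689/220951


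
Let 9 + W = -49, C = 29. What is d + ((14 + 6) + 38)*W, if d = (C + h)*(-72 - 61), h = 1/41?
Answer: -296194/41 ≈ -7224.2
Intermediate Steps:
W = -58 (W = -9 - 49 = -58)
h = 1/41 ≈ 0.024390
d = -158270/41 (d = (29 + 1/41)*(-72 - 61) = (1190/41)*(-133) = -158270/41 ≈ -3860.2)
d + ((14 + 6) + 38)*W = -158270/41 + ((14 + 6) + 38)*(-58) = -158270/41 + (20 + 38)*(-58) = -158270/41 + 58*(-58) = -158270/41 - 3364 = -296194/41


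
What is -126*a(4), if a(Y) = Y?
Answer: -504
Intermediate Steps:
-126*a(4) = -126*4 = -504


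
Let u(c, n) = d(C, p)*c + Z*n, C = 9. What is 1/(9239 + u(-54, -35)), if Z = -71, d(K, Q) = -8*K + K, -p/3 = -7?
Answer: 1/15126 ≈ 6.6111e-5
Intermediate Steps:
p = 21 (p = -3*(-7) = 21)
d(K, Q) = -7*K
u(c, n) = -71*n - 63*c (u(c, n) = (-7*9)*c - 71*n = -63*c - 71*n = -71*n - 63*c)
1/(9239 + u(-54, -35)) = 1/(9239 + (-71*(-35) - 63*(-54))) = 1/(9239 + (2485 + 3402)) = 1/(9239 + 5887) = 1/15126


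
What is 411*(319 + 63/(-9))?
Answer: 128232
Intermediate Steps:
411*(319 + 63/(-9)) = 411*(319 + 63*(-1/9)) = 411*(319 - 7) = 411*312 = 128232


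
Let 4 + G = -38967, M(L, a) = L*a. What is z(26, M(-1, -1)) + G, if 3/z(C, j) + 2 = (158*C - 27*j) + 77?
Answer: -161963473/4156 ≈ -38971.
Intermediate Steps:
G = -38971 (G = -4 - 38967 = -38971)
z(C, j) = 3/(75 - 27*j + 158*C) (z(C, j) = 3/(-2 + ((158*C - 27*j) + 77)) = 3/(-2 + ((-27*j + 158*C) + 77)) = 3/(-2 + (77 - 27*j + 158*C)) = 3/(75 - 27*j + 158*C))
z(26, M(-1, -1)) + G = 3/(75 - (-27)*(-1) + 158*26) - 38971 = 3/(75 - 27*1 + 4108) - 38971 = 3/(75 - 27 + 4108) - 38971 = 3/4156 - 38971 = -161963473/4156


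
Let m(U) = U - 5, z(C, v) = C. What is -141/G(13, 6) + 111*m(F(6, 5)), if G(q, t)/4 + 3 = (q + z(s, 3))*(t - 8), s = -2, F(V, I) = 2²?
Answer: -10959/100 ≈ -109.59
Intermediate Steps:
F(V, I) = 4
G(q, t) = -12 + 4*(-8 + t)*(-2 + q) (G(q, t) = -12 + 4*((q - 2)*(t - 8)) = -12 + 4*((-2 + q)*(-8 + t)) = -12 + 4*((-8 + t)*(-2 + q)) = -12 + 4*(-8 + t)*(-2 + q))
m(U) = -5 + U
-141/G(13, 6) + 111*m(F(6, 5)) = -141/(52 - 32*13 - 8*6 + 4*13*6) + 111*(-5 + 4) = -141/(52 - 416 - 48 + 312) + 111*(-1) = -141/(-100) - 111 = -141*(-1/100) - 111 = 141/100 - 111 = -10959/100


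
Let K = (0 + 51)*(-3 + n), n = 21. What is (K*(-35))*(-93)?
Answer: 2988090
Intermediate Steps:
K = 918 (K = (0 + 51)*(-3 + 21) = 51*18 = 918)
(K*(-35))*(-93) = (918*(-35))*(-93) = -32130*(-93) = 2988090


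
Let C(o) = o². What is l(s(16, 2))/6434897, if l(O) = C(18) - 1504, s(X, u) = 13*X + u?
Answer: -1180/6434897 ≈ -0.00018338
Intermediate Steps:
s(X, u) = u + 13*X
l(O) = -1180 (l(O) = 18² - 1504 = 324 - 1504 = -1180)
l(s(16, 2))/6434897 = -1180/6434897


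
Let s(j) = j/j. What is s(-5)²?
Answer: 1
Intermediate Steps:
s(j) = 1
s(-5)² = 1² = 1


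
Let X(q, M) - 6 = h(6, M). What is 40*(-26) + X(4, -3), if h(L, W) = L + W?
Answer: -1031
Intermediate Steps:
X(q, M) = 12 + M (X(q, M) = 6 + (6 + M) = 12 + M)
40*(-26) + X(4, -3) = 40*(-26) + (12 - 3) = -1040 + 9 = -1031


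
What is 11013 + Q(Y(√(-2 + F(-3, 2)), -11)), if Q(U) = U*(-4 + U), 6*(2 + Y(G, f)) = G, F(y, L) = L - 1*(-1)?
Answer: 396853/36 ≈ 11024.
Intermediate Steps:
F(y, L) = 1 + L (F(y, L) = L + 1 = 1 + L)
Y(G, f) = -2 + G/6
11013 + Q(Y(√(-2 + F(-3, 2)), -11)) = 11013 + (-2 + √(-2 + (1 + 2))/6)*(-4 + (-2 + √(-2 + (1 + 2))/6)) = 11013 + (-2 + √(-2 + 3)/6)*(-4 + (-2 + √(-2 + 3)/6)) = 11013 + (-2 + √1/6)*(-4 + (-2 + √1/6)) = 11013 + (-2 + (⅙)*1)*(-4 + (-2 + (⅙)*1)) = 11013 + (-2 + ⅙)*(-4 + (-2 + ⅙)) = 11013 - 11*(-4 - 11/6)/6 = 11013 - 11/6*(-35/6) = 11013 + 385/36 = 396853/36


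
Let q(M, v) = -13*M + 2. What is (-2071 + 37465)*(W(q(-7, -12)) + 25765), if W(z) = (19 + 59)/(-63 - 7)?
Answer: 31916043984/35 ≈ 9.1189e+8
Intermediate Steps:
q(M, v) = 2 - 13*M
W(z) = -39/35 (W(z) = 78/(-70) = 78*(-1/70) = -39/35)
(-2071 + 37465)*(W(q(-7, -12)) + 25765) = (-2071 + 37465)*(-39/35 + 25765) = 35394*(901736/35) = 31916043984/35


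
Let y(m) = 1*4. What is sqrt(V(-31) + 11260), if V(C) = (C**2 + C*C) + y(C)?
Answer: sqrt(13186) ≈ 114.83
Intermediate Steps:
y(m) = 4
V(C) = 4 + 2*C**2 (V(C) = (C**2 + C*C) + 4 = (C**2 + C**2) + 4 = 2*C**2 + 4 = 4 + 2*C**2)
sqrt(V(-31) + 11260) = sqrt((4 + 2*(-31)**2) + 11260) = sqrt((4 + 2*961) + 11260) = sqrt((4 + 1922) + 11260) = sqrt(1926 + 11260) = sqrt(13186)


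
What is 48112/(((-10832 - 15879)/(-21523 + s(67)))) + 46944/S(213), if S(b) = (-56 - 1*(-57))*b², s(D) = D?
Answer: 5203918618528/134650151 ≈ 38648.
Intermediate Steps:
S(b) = b² (S(b) = (-56 + 57)*b² = 1*b² = b²)
48112/(((-10832 - 15879)/(-21523 + s(67)))) + 46944/S(213) = 48112/(((-10832 - 15879)/(-21523 + 67))) + 46944/(213²) = 48112/((-26711/(-21456))) + 46944/45369 = 48112/((-26711*(-1/21456))) + 46944*(1/45369) = 48112/(26711/21456) + 5216/5041 = 48112*(21456/26711) + 5216/5041 = 1032291072/26711 + 5216/5041 = 5203918618528/134650151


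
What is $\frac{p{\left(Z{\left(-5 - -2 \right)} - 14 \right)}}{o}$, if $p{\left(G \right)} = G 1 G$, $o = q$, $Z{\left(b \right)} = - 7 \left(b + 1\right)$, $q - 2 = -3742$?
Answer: $0$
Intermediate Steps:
$q = -3740$ ($q = 2 - 3742 = -3740$)
$Z{\left(b \right)} = -7 - 7 b$ ($Z{\left(b \right)} = - 7 \left(1 + b\right) = -7 - 7 b$)
$o = -3740$
$p{\left(G \right)} = G^{2}$ ($p{\left(G \right)} = G G = G^{2}$)
$\frac{p{\left(Z{\left(-5 - -2 \right)} - 14 \right)}}{o} = \frac{\left(\left(-7 - 7 \left(-5 - -2\right)\right) - 14\right)^{2}}{-3740} = \left(\left(-7 - 7 \left(-5 + 2\right)\right) - 14\right)^{2} \left(- \frac{1}{3740}\right) = \left(\left(-7 - -21\right) - 14\right)^{2} \left(- \frac{1}{3740}\right) = \left(\left(-7 + 21\right) - 14\right)^{2} \left(- \frac{1}{3740}\right) = \left(14 - 14\right)^{2} \left(- \frac{1}{3740}\right) = 0^{2} \left(- \frac{1}{3740}\right) = 0 \left(- \frac{1}{3740}\right) = 0$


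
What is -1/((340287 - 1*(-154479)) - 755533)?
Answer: 1/260767 ≈ 3.8348e-6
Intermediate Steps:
-1/((340287 - 1*(-154479)) - 755533) = -1/((340287 + 154479) - 755533) = -1/(494766 - 755533) = -1/(-260767) = -1*(-1/260767) = 1/260767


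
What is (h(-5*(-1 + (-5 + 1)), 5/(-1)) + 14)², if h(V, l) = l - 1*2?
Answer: 49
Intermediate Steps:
h(V, l) = -2 + l (h(V, l) = l - 2 = -2 + l)
(h(-5*(-1 + (-5 + 1)), 5/(-1)) + 14)² = ((-2 + 5/(-1)) + 14)² = ((-2 + 5*(-1)) + 14)² = ((-2 - 5) + 14)² = (-7 + 14)² = 7² = 49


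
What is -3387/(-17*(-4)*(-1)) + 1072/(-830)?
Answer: 1369157/28220 ≈ 48.517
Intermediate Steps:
-3387/(-17*(-4)*(-1)) + 1072/(-830) = -3387/(68*(-1)) + 1072*(-1/830) = -3387/(-68) - 536/415 = -3387*(-1/68) - 536/415 = 3387/68 - 536/415 = 1369157/28220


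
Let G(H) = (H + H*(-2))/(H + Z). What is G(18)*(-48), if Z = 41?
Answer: 864/59 ≈ 14.644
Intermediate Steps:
G(H) = -H/(41 + H) (G(H) = (H + H*(-2))/(H + 41) = (H - 2*H)/(41 + H) = (-H)/(41 + H) = -H/(41 + H))
G(18)*(-48) = -1*18/(41 + 18)*(-48) = -1*18/59*(-48) = -1*18*1/59*(-48) = -18/59*(-48) = 864/59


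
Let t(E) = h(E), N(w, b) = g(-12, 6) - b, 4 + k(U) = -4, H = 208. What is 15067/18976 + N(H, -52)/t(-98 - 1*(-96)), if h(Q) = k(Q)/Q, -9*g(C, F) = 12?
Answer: 766289/56928 ≈ 13.461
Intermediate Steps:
g(C, F) = -4/3 (g(C, F) = -⅑*12 = -4/3)
k(U) = -8 (k(U) = -4 - 4 = -8)
N(w, b) = -4/3 - b
h(Q) = -8/Q
t(E) = -8/E
15067/18976 + N(H, -52)/t(-98 - 1*(-96)) = 15067/18976 + (-4/3 - 1*(-52))/((-8/(-98 - 1*(-96)))) = 15067*(1/18976) + (-4/3 + 52)/((-8/(-98 + 96))) = 15067/18976 + 152/(3*((-8/(-2)))) = 15067/18976 + 152/(3*((-8*(-½)))) = 15067/18976 + (152/3)/4 = 15067/18976 + (152/3)*(¼) = 15067/18976 + 38/3 = 766289/56928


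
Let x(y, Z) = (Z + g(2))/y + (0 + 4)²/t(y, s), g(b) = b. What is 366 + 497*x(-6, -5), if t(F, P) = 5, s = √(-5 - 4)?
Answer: 22049/10 ≈ 2204.9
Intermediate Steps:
s = 3*I (s = √(-9) = 3*I ≈ 3.0*I)
x(y, Z) = 16/5 + (2 + Z)/y (x(y, Z) = (Z + 2)/y + (0 + 4)²/5 = (2 + Z)/y + 4²*(⅕) = (2 + Z)/y + 16*(⅕) = (2 + Z)/y + 16/5 = 16/5 + (2 + Z)/y)
366 + 497*x(-6, -5) = 366 + 497*((2 - 5 + (16/5)*(-6))/(-6)) = 366 + 497*(-(2 - 5 - 96/5)/6) = 366 + 497*(-⅙*(-111/5)) = 366 + 497*(37/10) = 366 + 18389/10 = 22049/10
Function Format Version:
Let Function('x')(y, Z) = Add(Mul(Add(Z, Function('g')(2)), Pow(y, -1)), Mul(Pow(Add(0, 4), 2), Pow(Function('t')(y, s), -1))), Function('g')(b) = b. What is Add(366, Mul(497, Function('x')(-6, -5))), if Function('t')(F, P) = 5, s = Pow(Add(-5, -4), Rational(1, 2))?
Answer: Rational(22049, 10) ≈ 2204.9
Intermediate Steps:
s = Mul(3, I) (s = Pow(-9, Rational(1, 2)) = Mul(3, I) ≈ Mul(3.0000, I))
Function('x')(y, Z) = Add(Rational(16, 5), Mul(Pow(y, -1), Add(2, Z))) (Function('x')(y, Z) = Add(Mul(Add(Z, 2), Pow(y, -1)), Mul(Pow(Add(0, 4), 2), Pow(5, -1))) = Add(Mul(Add(2, Z), Pow(y, -1)), Mul(Pow(4, 2), Rational(1, 5))) = Add(Mul(Pow(y, -1), Add(2, Z)), Mul(16, Rational(1, 5))) = Add(Mul(Pow(y, -1), Add(2, Z)), Rational(16, 5)) = Add(Rational(16, 5), Mul(Pow(y, -1), Add(2, Z))))
Add(366, Mul(497, Function('x')(-6, -5))) = Add(366, Mul(497, Mul(Pow(-6, -1), Add(2, -5, Mul(Rational(16, 5), -6))))) = Add(366, Mul(497, Mul(Rational(-1, 6), Add(2, -5, Rational(-96, 5))))) = Add(366, Mul(497, Mul(Rational(-1, 6), Rational(-111, 5)))) = Add(366, Mul(497, Rational(37, 10))) = Add(366, Rational(18389, 10)) = Rational(22049, 10)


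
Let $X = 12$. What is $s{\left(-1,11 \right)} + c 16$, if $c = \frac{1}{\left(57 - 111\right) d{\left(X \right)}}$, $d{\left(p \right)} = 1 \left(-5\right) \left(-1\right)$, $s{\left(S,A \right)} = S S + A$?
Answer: $\frac{1612}{135} \approx 11.941$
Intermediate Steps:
$s{\left(S,A \right)} = A + S^{2}$ ($s{\left(S,A \right)} = S^{2} + A = A + S^{2}$)
$d{\left(p \right)} = 5$ ($d{\left(p \right)} = \left(-5\right) \left(-1\right) = 5$)
$c = - \frac{1}{270}$ ($c = \frac{1}{\left(57 - 111\right) 5} = \frac{1}{-54} \cdot \frac{1}{5} = \left(- \frac{1}{54}\right) \frac{1}{5} = - \frac{1}{270} \approx -0.0037037$)
$s{\left(-1,11 \right)} + c 16 = \left(11 + \left(-1\right)^{2}\right) - \frac{8}{135} = \left(11 + 1\right) - \frac{8}{135} = 12 - \frac{8}{135} = \frac{1612}{135}$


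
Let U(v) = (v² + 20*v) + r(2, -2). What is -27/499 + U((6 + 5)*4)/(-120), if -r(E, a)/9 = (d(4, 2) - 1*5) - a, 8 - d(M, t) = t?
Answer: -1394951/59880 ≈ -23.296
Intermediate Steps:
d(M, t) = 8 - t
r(E, a) = -9 + 9*a (r(E, a) = -9*(((8 - 1*2) - 1*5) - a) = -9*(((8 - 2) - 5) - a) = -9*((6 - 5) - a) = -9*(1 - a) = -9 + 9*a)
U(v) = -27 + v² + 20*v (U(v) = (v² + 20*v) + (-9 + 9*(-2)) = (v² + 20*v) + (-9 - 18) = (v² + 20*v) - 27 = -27 + v² + 20*v)
-27/499 + U((6 + 5)*4)/(-120) = -27/499 + (-27 + ((6 + 5)*4)² + 20*((6 + 5)*4))/(-120) = -27*1/499 + (-27 + (11*4)² + 20*(11*4))*(-1/120) = -27/499 + (-27 + 44² + 20*44)*(-1/120) = -27/499 + (-27 + 1936 + 880)*(-1/120) = -27/499 + 2789*(-1/120) = -27/499 - 2789/120 = -1394951/59880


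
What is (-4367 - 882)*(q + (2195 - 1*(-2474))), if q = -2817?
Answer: -9721148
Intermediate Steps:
(-4367 - 882)*(q + (2195 - 1*(-2474))) = (-4367 - 882)*(-2817 + (2195 - 1*(-2474))) = -5249*(-2817 + (2195 + 2474)) = -5249*(-2817 + 4669) = -5249*1852 = -9721148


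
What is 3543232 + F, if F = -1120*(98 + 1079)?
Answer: 2224992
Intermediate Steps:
F = -1318240 (F = -1120*1177 = -1318240)
3543232 + F = 3543232 - 1318240 = 2224992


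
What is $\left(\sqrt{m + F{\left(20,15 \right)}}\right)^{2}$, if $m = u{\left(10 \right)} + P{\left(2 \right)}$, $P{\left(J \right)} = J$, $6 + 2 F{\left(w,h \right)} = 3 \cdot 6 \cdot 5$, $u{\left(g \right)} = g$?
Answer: $54$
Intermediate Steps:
$F{\left(w,h \right)} = 42$ ($F{\left(w,h \right)} = -3 + \frac{3 \cdot 6 \cdot 5}{2} = -3 + \frac{18 \cdot 5}{2} = -3 + \frac{1}{2} \cdot 90 = -3 + 45 = 42$)
$m = 12$ ($m = 10 + 2 = 12$)
$\left(\sqrt{m + F{\left(20,15 \right)}}\right)^{2} = \left(\sqrt{12 + 42}\right)^{2} = \left(\sqrt{54}\right)^{2} = \left(3 \sqrt{6}\right)^{2} = 54$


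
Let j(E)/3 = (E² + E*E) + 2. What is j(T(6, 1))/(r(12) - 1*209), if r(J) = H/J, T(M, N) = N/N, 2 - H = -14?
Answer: -36/623 ≈ -0.057785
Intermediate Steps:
H = 16 (H = 2 - 1*(-14) = 2 + 14 = 16)
T(M, N) = 1
j(E) = 6 + 6*E² (j(E) = 3*((E² + E*E) + 2) = 3*((E² + E²) + 2) = 3*(2*E² + 2) = 3*(2 + 2*E²) = 6 + 6*E²)
r(J) = 16/J
j(T(6, 1))/(r(12) - 1*209) = (6 + 6*1²)/(16/12 - 1*209) = (6 + 6*1)/(16*(1/12) - 209) = (6 + 6)/(4/3 - 209) = 12/(-623/3) = 12*(-3/623) = -36/623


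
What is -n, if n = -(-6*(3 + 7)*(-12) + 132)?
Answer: 852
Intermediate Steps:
n = -852 (n = -(-6*10*(-12) + 132) = -(-60*(-12) + 132) = -(720 + 132) = -1*852 = -852)
-n = -1*(-852) = 852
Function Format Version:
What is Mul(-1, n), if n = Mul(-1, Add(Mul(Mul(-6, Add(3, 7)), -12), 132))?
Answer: 852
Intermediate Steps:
n = -852 (n = Mul(-1, Add(Mul(Mul(-6, 10), -12), 132)) = Mul(-1, Add(Mul(-60, -12), 132)) = Mul(-1, Add(720, 132)) = Mul(-1, 852) = -852)
Mul(-1, n) = Mul(-1, -852) = 852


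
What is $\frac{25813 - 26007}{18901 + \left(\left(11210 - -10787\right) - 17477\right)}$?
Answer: $- \frac{194}{23421} \approx -0.0082832$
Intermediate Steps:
$\frac{25813 - 26007}{18901 + \left(\left(11210 - -10787\right) - 17477\right)} = - \frac{194}{18901 + \left(\left(11210 + 10787\right) - 17477\right)} = - \frac{194}{18901 + \left(21997 - 17477\right)} = - \frac{194}{18901 + 4520} = - \frac{194}{23421}$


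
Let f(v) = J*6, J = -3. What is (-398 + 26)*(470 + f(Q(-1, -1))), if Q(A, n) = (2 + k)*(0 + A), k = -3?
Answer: -168144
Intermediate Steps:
Q(A, n) = -A (Q(A, n) = (2 - 3)*(0 + A) = -A)
f(v) = -18 (f(v) = -3*6 = -18)
(-398 + 26)*(470 + f(Q(-1, -1))) = (-398 + 26)*(470 - 18) = -372*452 = -168144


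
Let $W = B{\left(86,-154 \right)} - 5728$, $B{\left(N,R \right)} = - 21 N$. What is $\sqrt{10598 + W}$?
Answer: $2 \sqrt{766} \approx 55.353$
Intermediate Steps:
$W = -7534$ ($W = \left(-21\right) 86 - 5728 = -1806 - 5728 = -7534$)
$\sqrt{10598 + W} = \sqrt{10598 - 7534} = \sqrt{3064} = 2 \sqrt{766}$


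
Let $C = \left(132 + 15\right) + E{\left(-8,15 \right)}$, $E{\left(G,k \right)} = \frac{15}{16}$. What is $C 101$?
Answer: $\frac{239067}{16} \approx 14942.0$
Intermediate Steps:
$E{\left(G,k \right)} = \frac{15}{16}$ ($E{\left(G,k \right)} = 15 \cdot \frac{1}{16} = \frac{15}{16}$)
$C = \frac{2367}{16}$ ($C = \left(132 + 15\right) + \frac{15}{16} = 147 + \frac{15}{16} = \frac{2367}{16} \approx 147.94$)
$C 101 = \frac{2367}{16} \cdot 101 = \frac{239067}{16}$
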